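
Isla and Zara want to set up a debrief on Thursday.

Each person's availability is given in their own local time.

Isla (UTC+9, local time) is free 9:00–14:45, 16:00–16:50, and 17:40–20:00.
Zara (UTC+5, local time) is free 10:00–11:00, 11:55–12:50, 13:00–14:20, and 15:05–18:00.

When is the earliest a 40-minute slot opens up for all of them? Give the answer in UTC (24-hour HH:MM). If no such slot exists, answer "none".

Isla → UTC: 00:00–05:45, 07:00–07:50, 08:40–11:00.
Zara → UTC: 05:00–06:00, 06:55–07:50, 08:00–09:20, 10:05–13:00.
Isla ∩ Zara: 05:00–05:45, 07:00–07:50, 08:40–09:20, 10:05–11:00.
Windows ≥ 40 min: 05:00–05:45, 07:00–07:50, 08:40–09:20, 10:05–11:00.
Earliest such window starts at 05:00.

05:00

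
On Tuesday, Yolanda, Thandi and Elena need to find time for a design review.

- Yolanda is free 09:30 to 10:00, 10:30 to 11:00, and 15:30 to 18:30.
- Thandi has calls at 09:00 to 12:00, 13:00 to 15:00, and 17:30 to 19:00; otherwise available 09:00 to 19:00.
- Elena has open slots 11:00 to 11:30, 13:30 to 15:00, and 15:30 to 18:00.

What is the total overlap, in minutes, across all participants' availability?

120 minutes

Thandi free within 09:00–19:00: 12:00–13:00, 15:00–17:30.
Yolanda ∩ Thandi: 15:30–17:30.
Yolanda ∩ Thandi ∩ Elena: 15:30–17:30.
Total common minutes: 120.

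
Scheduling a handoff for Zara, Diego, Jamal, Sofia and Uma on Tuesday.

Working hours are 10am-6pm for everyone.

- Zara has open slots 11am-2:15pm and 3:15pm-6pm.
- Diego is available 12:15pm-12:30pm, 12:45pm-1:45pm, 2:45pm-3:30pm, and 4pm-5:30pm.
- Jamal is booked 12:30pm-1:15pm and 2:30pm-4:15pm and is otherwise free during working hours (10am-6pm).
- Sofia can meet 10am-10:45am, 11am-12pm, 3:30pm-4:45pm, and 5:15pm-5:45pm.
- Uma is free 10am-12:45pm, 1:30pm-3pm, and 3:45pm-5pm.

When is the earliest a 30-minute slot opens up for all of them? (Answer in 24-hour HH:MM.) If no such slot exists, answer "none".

Jamal free within 10:00–18:00: 10:00–12:30, 13:15–14:30, 16:15–18:00.
Zara ∩ Diego: 12:15–12:30, 12:45–13:45, 15:15–15:30, 16:00–17:30.
Zara ∩ Diego ∩ Jamal: 12:15–12:30, 13:15–13:45, 16:15–17:30.
Zara ∩ Diego ∩ Jamal ∩ Sofia: 16:15–16:45, 17:15–17:30.
Zara ∩ Diego ∩ Jamal ∩ Sofia ∩ Uma: 16:15–16:45.
Windows ≥ 30 min: 16:15–16:45.
Earliest such window starts at 16:15.

16:15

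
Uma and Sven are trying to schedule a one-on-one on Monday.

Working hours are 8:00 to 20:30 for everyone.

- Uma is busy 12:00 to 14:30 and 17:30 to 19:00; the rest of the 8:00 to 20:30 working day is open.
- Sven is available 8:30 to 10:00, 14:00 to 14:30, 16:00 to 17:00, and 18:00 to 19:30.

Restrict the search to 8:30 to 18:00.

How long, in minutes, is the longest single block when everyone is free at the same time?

90 minutes

Uma free within 08:00–20:30: 08:00–12:00, 14:30–17:30, 19:00–20:30.
Uma ∩ Sven: 08:30–10:00, 16:00–17:00, 19:00–19:30.
Restricted to 08:30–18:00: 08:30–10:00, 16:00–17:00.
Common window lengths: 90, 60 min; longest is 90.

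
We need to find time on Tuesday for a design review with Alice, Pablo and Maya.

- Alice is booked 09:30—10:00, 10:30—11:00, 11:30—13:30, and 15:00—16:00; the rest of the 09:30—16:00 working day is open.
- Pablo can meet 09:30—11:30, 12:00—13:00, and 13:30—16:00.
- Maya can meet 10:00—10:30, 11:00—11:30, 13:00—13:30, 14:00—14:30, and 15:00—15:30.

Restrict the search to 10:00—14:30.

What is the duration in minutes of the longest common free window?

Alice free within 09:30–16:00: 10:00–10:30, 11:00–11:30, 13:30–15:00.
Alice ∩ Pablo: 10:00–10:30, 11:00–11:30, 13:30–15:00.
Alice ∩ Pablo ∩ Maya: 10:00–10:30, 11:00–11:30, 14:00–14:30.
Restricted to 10:00–14:30: 10:00–10:30, 11:00–11:30, 14:00–14:30.
Common window lengths: 30, 30, 30 min; longest is 30.

30 minutes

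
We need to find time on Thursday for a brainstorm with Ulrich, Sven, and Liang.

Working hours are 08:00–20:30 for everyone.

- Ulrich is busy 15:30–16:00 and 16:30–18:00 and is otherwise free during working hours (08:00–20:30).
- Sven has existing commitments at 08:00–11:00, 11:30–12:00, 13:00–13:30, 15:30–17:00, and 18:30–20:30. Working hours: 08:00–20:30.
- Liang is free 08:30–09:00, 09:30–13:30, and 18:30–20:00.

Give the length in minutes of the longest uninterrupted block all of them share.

60 minutes

Ulrich free within 08:00–20:30: 08:00–15:30, 16:00–16:30, 18:00–20:30.
Sven free within 08:00–20:30: 11:00–11:30, 12:00–13:00, 13:30–15:30, 17:00–18:30.
Ulrich ∩ Sven: 11:00–11:30, 12:00–13:00, 13:30–15:30, 18:00–18:30.
Ulrich ∩ Sven ∩ Liang: 11:00–11:30, 12:00–13:00.
Common window lengths: 30, 60 min; longest is 60.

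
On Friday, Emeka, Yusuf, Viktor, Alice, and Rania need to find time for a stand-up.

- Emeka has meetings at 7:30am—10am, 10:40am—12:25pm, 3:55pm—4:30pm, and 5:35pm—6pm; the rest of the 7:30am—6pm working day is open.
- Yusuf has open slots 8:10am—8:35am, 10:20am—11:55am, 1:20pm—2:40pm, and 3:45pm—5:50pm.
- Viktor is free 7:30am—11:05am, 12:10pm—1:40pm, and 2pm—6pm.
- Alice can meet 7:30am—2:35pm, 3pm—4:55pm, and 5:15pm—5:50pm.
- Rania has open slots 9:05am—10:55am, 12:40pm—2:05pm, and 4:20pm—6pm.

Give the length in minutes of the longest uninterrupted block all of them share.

Emeka free within 07:30–18:00: 10:00–10:40, 12:25–15:55, 16:30–17:35.
Emeka ∩ Yusuf: 10:20–10:40, 13:20–14:40, 15:45–15:55, 16:30–17:35.
Emeka ∩ Yusuf ∩ Viktor: 10:20–10:40, 13:20–13:40, 14:00–14:40, 15:45–15:55, 16:30–17:35.
Emeka ∩ Yusuf ∩ Viktor ∩ Alice: 10:20–10:40, 13:20–13:40, 14:00–14:35, 15:45–15:55, 16:30–16:55, 17:15–17:35.
Emeka ∩ Yusuf ∩ Viktor ∩ Alice ∩ Rania: 10:20–10:40, 13:20–13:40, 14:00–14:05, 16:30–16:55, 17:15–17:35.
Common window lengths: 20, 20, 5, 25, 20 min; longest is 25.

25 minutes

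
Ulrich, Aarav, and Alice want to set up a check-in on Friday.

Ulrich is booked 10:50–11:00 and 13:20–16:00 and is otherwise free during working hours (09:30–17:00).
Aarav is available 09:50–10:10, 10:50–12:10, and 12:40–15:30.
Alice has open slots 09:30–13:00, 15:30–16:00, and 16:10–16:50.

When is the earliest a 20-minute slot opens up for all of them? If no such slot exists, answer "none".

Ulrich free within 09:30–17:00: 09:30–10:50, 11:00–13:20, 16:00–17:00.
Ulrich ∩ Aarav: 09:50–10:10, 11:00–12:10, 12:40–13:20.
Ulrich ∩ Aarav ∩ Alice: 09:50–10:10, 11:00–12:10, 12:40–13:00.
Windows ≥ 20 min: 09:50–10:10, 11:00–12:10, 12:40–13:00.
Earliest such window starts at 09:50.

09:50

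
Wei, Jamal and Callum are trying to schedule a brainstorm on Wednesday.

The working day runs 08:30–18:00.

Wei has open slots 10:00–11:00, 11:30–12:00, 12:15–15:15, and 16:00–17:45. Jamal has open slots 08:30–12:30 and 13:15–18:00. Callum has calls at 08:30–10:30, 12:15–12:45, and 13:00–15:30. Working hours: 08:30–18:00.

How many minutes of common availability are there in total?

Callum free within 08:30–18:00: 10:30–12:15, 12:45–13:00, 15:30–18:00.
Wei ∩ Jamal: 10:00–11:00, 11:30–12:00, 12:15–12:30, 13:15–15:15, 16:00–17:45.
Wei ∩ Jamal ∩ Callum: 10:30–11:00, 11:30–12:00, 16:00–17:45.
Total common minutes: 30 + 30 + 105 = 165.

165 minutes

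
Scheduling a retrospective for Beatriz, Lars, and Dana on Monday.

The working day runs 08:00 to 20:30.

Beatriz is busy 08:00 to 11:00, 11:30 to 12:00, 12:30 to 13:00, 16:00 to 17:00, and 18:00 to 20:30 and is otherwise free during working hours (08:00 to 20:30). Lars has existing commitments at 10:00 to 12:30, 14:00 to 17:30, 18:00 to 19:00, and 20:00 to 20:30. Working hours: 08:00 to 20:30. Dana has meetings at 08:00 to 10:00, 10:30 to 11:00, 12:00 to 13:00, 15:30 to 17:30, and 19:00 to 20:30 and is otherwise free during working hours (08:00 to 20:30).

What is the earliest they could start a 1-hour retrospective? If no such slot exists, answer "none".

13:00

Beatriz free within 08:00–20:30: 11:00–11:30, 12:00–12:30, 13:00–16:00, 17:00–18:00.
Lars free within 08:00–20:30: 08:00–10:00, 12:30–14:00, 17:30–18:00, 19:00–20:00.
Dana free within 08:00–20:30: 10:00–10:30, 11:00–12:00, 13:00–15:30, 17:30–19:00.
Beatriz ∩ Lars: 13:00–14:00, 17:30–18:00.
Beatriz ∩ Lars ∩ Dana: 13:00–14:00, 17:30–18:00.
Windows ≥ 60 min: 13:00–14:00.
Earliest such window starts at 13:00.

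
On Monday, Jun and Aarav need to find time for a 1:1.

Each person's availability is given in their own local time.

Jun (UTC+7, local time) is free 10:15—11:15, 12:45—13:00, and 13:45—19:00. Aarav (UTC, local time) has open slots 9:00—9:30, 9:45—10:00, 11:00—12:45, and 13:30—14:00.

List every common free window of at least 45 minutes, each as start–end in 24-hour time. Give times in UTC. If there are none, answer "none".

Jun → UTC: 03:15–04:15, 05:45–06:00, 06:45–12:00.
Aarav → UTC: 09:00–09:30, 09:45–10:00, 11:00–12:45, 13:30–14:00.
Jun ∩ Aarav: 09:00–09:30, 09:45–10:00, 11:00–12:00.
Windows ≥ 45 min: 11:00–12:00.

11:00–12:00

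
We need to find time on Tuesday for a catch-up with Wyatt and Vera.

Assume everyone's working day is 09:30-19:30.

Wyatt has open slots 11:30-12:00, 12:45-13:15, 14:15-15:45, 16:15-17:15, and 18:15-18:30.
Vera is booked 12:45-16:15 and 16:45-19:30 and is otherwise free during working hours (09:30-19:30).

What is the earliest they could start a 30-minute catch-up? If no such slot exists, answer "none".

Vera free within 09:30–19:30: 09:30–12:45, 16:15–16:45.
Wyatt ∩ Vera: 11:30–12:00, 16:15–16:45.
Windows ≥ 30 min: 11:30–12:00, 16:15–16:45.
Earliest such window starts at 11:30.

11:30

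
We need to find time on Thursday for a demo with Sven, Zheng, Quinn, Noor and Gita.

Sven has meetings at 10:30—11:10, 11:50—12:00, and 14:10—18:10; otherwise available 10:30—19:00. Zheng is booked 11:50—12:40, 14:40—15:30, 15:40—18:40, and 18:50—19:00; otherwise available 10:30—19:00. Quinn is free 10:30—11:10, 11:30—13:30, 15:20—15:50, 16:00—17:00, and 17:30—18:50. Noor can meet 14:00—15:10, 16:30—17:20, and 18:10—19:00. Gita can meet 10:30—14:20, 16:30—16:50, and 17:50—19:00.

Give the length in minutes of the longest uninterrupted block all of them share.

Sven free within 10:30–19:00: 11:10–11:50, 12:00–14:10, 18:10–19:00.
Zheng free within 10:30–19:00: 10:30–11:50, 12:40–14:40, 15:30–15:40, 18:40–18:50.
Sven ∩ Zheng: 11:10–11:50, 12:40–14:10, 18:40–18:50.
Sven ∩ Zheng ∩ Quinn: 11:30–11:50, 12:40–13:30, 18:40–18:50.
Sven ∩ Zheng ∩ Quinn ∩ Noor: 18:40–18:50.
Sven ∩ Zheng ∩ Quinn ∩ Noor ∩ Gita: 18:40–18:50.
Single common window of 10 minutes.

10 minutes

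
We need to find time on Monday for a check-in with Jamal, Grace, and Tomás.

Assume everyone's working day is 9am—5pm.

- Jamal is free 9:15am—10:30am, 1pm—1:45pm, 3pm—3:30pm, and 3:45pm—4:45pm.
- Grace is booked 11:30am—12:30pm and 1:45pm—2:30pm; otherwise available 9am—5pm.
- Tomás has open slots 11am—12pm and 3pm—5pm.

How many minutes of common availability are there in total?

90 minutes

Grace free within 09:00–17:00: 09:00–11:30, 12:30–13:45, 14:30–17:00.
Jamal ∩ Grace: 09:15–10:30, 13:00–13:45, 15:00–15:30, 15:45–16:45.
Jamal ∩ Grace ∩ Tomás: 15:00–15:30, 15:45–16:45.
Total common minutes: 30 + 60 = 90.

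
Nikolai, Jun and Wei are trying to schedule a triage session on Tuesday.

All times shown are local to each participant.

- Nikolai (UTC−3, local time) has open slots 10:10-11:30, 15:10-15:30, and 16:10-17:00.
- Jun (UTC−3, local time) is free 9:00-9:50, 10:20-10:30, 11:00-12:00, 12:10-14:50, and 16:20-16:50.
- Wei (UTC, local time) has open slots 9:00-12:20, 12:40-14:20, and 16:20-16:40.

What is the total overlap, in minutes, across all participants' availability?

30 minutes

Nikolai → UTC: 13:10–14:30, 18:10–18:30, 19:10–20:00.
Jun → UTC: 12:00–12:50, 13:20–13:30, 14:00–15:00, 15:10–17:50, 19:20–19:50.
Wei → UTC: 09:00–12:20, 12:40–14:20, 16:20–16:40.
Nikolai ∩ Jun: 13:20–13:30, 14:00–14:30, 19:20–19:50.
Nikolai ∩ Jun ∩ Wei: 13:20–13:30, 14:00–14:20.
Total common minutes: 10 + 20 = 30.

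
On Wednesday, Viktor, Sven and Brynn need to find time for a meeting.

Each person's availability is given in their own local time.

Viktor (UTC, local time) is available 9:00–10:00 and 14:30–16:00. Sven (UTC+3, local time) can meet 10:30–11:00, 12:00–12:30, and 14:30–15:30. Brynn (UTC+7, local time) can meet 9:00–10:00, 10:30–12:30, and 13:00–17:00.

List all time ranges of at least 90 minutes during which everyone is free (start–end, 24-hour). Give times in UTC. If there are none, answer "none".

none

Viktor → UTC: 09:00–10:00, 14:30–16:00.
Sven → UTC: 07:30–08:00, 09:00–09:30, 11:30–12:30.
Brynn → UTC: 02:00–03:00, 03:30–05:30, 06:00–10:00.
Viktor ∩ Sven: 09:00–09:30.
Viktor ∩ Sven ∩ Brynn: 09:00–09:30.
Windows ≥ 90 min: (none).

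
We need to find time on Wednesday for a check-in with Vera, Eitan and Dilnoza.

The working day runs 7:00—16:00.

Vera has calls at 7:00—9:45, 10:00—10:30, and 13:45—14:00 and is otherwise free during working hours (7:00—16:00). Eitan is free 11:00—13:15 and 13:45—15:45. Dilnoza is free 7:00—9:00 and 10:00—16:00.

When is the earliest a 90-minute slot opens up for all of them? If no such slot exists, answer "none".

11:00

Vera free within 07:00–16:00: 09:45–10:00, 10:30–13:45, 14:00–16:00.
Vera ∩ Eitan: 11:00–13:15, 14:00–15:45.
Vera ∩ Eitan ∩ Dilnoza: 11:00–13:15, 14:00–15:45.
Windows ≥ 90 min: 11:00–13:15, 14:00–15:45.
Earliest such window starts at 11:00.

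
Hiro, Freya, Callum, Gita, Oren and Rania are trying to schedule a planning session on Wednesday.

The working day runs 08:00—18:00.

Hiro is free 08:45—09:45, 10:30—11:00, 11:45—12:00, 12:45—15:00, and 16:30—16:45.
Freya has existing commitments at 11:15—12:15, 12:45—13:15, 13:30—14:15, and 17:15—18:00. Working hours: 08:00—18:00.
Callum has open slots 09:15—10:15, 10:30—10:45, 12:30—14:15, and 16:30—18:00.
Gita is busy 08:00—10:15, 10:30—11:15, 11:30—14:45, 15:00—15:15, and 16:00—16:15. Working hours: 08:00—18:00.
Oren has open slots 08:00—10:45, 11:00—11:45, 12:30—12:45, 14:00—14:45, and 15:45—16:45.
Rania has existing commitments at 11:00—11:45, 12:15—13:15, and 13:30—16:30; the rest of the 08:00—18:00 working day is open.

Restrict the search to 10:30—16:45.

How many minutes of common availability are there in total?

Freya free within 08:00–18:00: 08:00–11:15, 12:15–12:45, 13:15–13:30, 14:15–17:15.
Gita free within 08:00–18:00: 10:15–10:30, 11:15–11:30, 14:45–15:00, 15:15–16:00, 16:15–18:00.
Rania free within 08:00–18:00: 08:00–11:00, 11:45–12:15, 13:15–13:30, 16:30–18:00.
Hiro ∩ Freya: 08:45–09:45, 10:30–11:00, 13:15–13:30, 14:15–15:00, 16:30–16:45.
Hiro ∩ Freya ∩ Callum: 09:15–09:45, 10:30–10:45, 13:15–13:30, 16:30–16:45.
Hiro ∩ Freya ∩ Callum ∩ Gita: 16:30–16:45.
Hiro ∩ Freya ∩ Callum ∩ Gita ∩ Oren: 16:30–16:45.
Hiro ∩ Freya ∩ Callum ∩ Gita ∩ Oren ∩ Rania: 16:30–16:45.
Restricted to 10:30–16:45: 16:30–16:45.
Total common minutes: 15.

15 minutes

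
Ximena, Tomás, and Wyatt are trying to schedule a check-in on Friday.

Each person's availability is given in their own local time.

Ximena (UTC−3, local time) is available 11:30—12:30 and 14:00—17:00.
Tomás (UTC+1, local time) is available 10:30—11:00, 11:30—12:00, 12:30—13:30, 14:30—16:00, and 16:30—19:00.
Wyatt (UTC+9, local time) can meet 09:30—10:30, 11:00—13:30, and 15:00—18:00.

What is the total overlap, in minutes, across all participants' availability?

Ximena → UTC: 14:30–15:30, 17:00–20:00.
Tomás → UTC: 09:30–10:00, 10:30–11:00, 11:30–12:30, 13:30–15:00, 15:30–18:00.
Wyatt → UTC: 00:30–01:30, 02:00–04:30, 06:00–09:00.
Ximena ∩ Tomás: 14:30–15:00, 17:00–18:00.
Ximena ∩ Tomás ∩ Wyatt: (none).
Total common minutes: 0.

0 minutes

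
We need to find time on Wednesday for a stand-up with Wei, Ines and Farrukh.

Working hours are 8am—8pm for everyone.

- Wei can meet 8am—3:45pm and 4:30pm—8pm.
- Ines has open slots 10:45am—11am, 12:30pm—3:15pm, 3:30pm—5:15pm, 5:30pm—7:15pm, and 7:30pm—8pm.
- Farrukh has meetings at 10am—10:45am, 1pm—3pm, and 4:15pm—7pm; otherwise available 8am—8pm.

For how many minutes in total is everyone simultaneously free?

Farrukh free within 08:00–20:00: 08:00–10:00, 10:45–13:00, 15:00–16:15, 19:00–20:00.
Wei ∩ Ines: 10:45–11:00, 12:30–15:15, 15:30–15:45, 16:30–17:15, 17:30–19:15, 19:30–20:00.
Wei ∩ Ines ∩ Farrukh: 10:45–11:00, 12:30–13:00, 15:00–15:15, 15:30–15:45, 19:00–19:15, 19:30–20:00.
Total common minutes: 15 + 30 + 15 + 15 + 15 + 30 = 120.

120 minutes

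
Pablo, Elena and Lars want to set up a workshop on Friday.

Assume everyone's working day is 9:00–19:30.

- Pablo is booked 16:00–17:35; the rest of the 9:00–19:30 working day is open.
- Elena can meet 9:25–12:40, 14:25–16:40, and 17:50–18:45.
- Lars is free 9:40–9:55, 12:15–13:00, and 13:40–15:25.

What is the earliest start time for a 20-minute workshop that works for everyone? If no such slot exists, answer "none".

Pablo free within 09:00–19:30: 09:00–16:00, 17:35–19:30.
Pablo ∩ Elena: 09:25–12:40, 14:25–16:00, 17:50–18:45.
Pablo ∩ Elena ∩ Lars: 09:40–09:55, 12:15–12:40, 14:25–15:25.
Windows ≥ 20 min: 12:15–12:40, 14:25–15:25.
Earliest such window starts at 12:15.

12:15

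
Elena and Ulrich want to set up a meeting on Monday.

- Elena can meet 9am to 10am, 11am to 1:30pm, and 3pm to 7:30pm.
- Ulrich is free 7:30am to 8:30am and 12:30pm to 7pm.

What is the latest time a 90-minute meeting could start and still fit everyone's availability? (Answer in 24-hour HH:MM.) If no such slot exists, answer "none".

17:30

Elena ∩ Ulrich: 12:30–13:30, 15:00–19:00.
Windows ≥ 90 min: 15:00–19:00.
Latest start in the last window 15:00–19:00 is 19:00 − 90 min = 17:30.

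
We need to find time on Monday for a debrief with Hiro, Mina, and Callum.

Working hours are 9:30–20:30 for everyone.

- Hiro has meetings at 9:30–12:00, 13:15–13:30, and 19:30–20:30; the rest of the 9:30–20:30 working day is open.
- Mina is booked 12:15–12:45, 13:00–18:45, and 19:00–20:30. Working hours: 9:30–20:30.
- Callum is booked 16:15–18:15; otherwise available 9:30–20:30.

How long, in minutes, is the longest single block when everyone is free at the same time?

Hiro free within 09:30–20:30: 12:00–13:15, 13:30–19:30.
Mina free within 09:30–20:30: 09:30–12:15, 12:45–13:00, 18:45–19:00.
Callum free within 09:30–20:30: 09:30–16:15, 18:15–20:30.
Hiro ∩ Mina: 12:00–12:15, 12:45–13:00, 18:45–19:00.
Hiro ∩ Mina ∩ Callum: 12:00–12:15, 12:45–13:00, 18:45–19:00.
Common window lengths: 15, 15, 15 min; longest is 15.

15 minutes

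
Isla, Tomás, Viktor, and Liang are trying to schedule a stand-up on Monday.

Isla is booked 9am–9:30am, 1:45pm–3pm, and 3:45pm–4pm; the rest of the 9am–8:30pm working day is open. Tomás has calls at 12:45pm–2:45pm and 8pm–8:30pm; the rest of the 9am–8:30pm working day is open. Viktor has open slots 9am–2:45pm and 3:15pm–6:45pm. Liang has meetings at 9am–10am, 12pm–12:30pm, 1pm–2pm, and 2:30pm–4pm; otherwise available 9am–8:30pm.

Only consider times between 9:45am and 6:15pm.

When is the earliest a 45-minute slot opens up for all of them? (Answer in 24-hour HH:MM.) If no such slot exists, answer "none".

Isla free within 09:00–20:30: 09:30–13:45, 15:00–15:45, 16:00–20:30.
Tomás free within 09:00–20:30: 09:00–12:45, 14:45–20:00.
Liang free within 09:00–20:30: 10:00–12:00, 12:30–13:00, 14:00–14:30, 16:00–20:30.
Isla ∩ Tomás: 09:30–12:45, 15:00–15:45, 16:00–20:00.
Isla ∩ Tomás ∩ Viktor: 09:30–12:45, 15:15–15:45, 16:00–18:45.
Isla ∩ Tomás ∩ Viktor ∩ Liang: 10:00–12:00, 12:30–12:45, 16:00–18:45.
Restricted to 09:45–18:15: 10:00–12:00, 12:30–12:45, 16:00–18:15.
Windows ≥ 45 min: 10:00–12:00, 16:00–18:15.
Earliest such window starts at 10:00.

10:00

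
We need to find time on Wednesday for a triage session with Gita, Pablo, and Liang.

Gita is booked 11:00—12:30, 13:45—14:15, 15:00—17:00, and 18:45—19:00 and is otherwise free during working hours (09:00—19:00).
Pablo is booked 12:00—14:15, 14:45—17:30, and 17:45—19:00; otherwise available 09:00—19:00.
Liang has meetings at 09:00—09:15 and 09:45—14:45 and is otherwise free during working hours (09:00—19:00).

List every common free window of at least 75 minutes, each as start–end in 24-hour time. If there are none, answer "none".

none

Gita free within 09:00–19:00: 09:00–11:00, 12:30–13:45, 14:15–15:00, 17:00–18:45.
Pablo free within 09:00–19:00: 09:00–12:00, 14:15–14:45, 17:30–17:45.
Liang free within 09:00–19:00: 09:15–09:45, 14:45–19:00.
Gita ∩ Pablo: 09:00–11:00, 14:15–14:45, 17:30–17:45.
Gita ∩ Pablo ∩ Liang: 09:15–09:45, 17:30–17:45.
Windows ≥ 75 min: (none).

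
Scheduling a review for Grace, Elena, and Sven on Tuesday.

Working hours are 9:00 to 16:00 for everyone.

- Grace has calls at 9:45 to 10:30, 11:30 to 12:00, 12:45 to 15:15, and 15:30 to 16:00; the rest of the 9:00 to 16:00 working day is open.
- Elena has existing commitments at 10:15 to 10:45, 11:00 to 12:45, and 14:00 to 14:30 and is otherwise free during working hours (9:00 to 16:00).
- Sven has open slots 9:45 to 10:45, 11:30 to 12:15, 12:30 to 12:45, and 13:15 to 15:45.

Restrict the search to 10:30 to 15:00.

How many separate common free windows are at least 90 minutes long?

Grace free within 09:00–16:00: 09:00–09:45, 10:30–11:30, 12:00–12:45, 15:15–15:30.
Elena free within 09:00–16:00: 09:00–10:15, 10:45–11:00, 12:45–14:00, 14:30–16:00.
Grace ∩ Elena: 09:00–09:45, 10:45–11:00, 15:15–15:30.
Grace ∩ Elena ∩ Sven: 15:15–15:30.
Restricted to 10:30–15:00: (none).
Windows ≥ 90 min: (none).
That's 0 windows.

0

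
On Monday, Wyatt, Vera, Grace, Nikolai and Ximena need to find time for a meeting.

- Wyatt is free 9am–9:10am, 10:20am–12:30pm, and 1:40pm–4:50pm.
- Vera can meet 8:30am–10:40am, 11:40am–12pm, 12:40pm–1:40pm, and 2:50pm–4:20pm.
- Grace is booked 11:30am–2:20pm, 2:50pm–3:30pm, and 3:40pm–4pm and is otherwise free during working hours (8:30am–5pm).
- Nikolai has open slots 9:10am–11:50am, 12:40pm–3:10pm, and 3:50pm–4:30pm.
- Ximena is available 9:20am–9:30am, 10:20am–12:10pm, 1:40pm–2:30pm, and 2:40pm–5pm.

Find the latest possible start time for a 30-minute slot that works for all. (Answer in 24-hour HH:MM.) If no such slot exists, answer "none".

Grace free within 08:30–17:00: 08:30–11:30, 14:20–14:50, 15:30–15:40, 16:00–17:00.
Wyatt ∩ Vera: 09:00–09:10, 10:20–10:40, 11:40–12:00, 14:50–16:20.
Wyatt ∩ Vera ∩ Grace: 09:00–09:10, 10:20–10:40, 15:30–15:40, 16:00–16:20.
Wyatt ∩ Vera ∩ Grace ∩ Nikolai: 10:20–10:40, 16:00–16:20.
Wyatt ∩ Vera ∩ Grace ∩ Nikolai ∩ Ximena: 10:20–10:40, 16:00–16:20.
Windows ≥ 30 min: (none).

none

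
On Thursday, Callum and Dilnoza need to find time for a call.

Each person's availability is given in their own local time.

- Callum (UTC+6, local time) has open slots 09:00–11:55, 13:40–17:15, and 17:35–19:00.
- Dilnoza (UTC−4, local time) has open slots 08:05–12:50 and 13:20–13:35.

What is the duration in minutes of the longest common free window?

55 minutes

Callum → UTC: 03:00–05:55, 07:40–11:15, 11:35–13:00.
Dilnoza → UTC: 12:05–16:50, 17:20–17:35.
Callum ∩ Dilnoza: 12:05–13:00.
Single common window of 55 minutes.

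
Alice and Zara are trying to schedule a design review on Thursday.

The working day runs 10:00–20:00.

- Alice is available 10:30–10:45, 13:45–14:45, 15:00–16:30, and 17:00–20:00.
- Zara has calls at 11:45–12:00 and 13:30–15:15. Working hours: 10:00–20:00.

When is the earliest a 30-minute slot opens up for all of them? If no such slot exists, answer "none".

Zara free within 10:00–20:00: 10:00–11:45, 12:00–13:30, 15:15–20:00.
Alice ∩ Zara: 10:30–10:45, 15:15–16:30, 17:00–20:00.
Windows ≥ 30 min: 15:15–16:30, 17:00–20:00.
Earliest such window starts at 15:15.

15:15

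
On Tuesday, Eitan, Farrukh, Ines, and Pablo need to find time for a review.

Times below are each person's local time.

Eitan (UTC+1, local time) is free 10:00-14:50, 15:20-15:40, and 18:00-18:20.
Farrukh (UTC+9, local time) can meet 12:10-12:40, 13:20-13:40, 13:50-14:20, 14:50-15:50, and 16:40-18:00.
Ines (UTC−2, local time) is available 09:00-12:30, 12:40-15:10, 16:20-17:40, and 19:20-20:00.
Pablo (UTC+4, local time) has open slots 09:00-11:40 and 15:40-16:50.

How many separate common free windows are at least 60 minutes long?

Eitan → UTC: 09:00–13:50, 14:20–14:40, 17:00–17:20.
Farrukh → UTC: 03:10–03:40, 04:20–04:40, 04:50–05:20, 05:50–06:50, 07:40–09:00.
Ines → UTC: 11:00–14:30, 14:40–17:10, 18:20–19:40, 21:20–22:00.
Pablo → UTC: 05:00–07:40, 11:40–12:50.
Eitan ∩ Farrukh: (none).
Eitan ∩ Farrukh ∩ Ines: (none).
Eitan ∩ Farrukh ∩ Ines ∩ Pablo: (none).
Windows ≥ 60 min: (none).
That's 0 windows.

0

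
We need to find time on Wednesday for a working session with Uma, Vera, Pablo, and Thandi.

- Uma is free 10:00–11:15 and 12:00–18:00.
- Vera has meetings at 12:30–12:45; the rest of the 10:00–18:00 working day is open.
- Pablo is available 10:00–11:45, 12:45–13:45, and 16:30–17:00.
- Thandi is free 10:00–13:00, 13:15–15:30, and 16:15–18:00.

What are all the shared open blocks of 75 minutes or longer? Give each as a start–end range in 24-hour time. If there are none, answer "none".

10:00–11:15

Vera free within 10:00–18:00: 10:00–12:30, 12:45–18:00.
Uma ∩ Vera: 10:00–11:15, 12:00–12:30, 12:45–18:00.
Uma ∩ Vera ∩ Pablo: 10:00–11:15, 12:45–13:45, 16:30–17:00.
Uma ∩ Vera ∩ Pablo ∩ Thandi: 10:00–11:15, 12:45–13:00, 13:15–13:45, 16:30–17:00.
Windows ≥ 75 min: 10:00–11:15.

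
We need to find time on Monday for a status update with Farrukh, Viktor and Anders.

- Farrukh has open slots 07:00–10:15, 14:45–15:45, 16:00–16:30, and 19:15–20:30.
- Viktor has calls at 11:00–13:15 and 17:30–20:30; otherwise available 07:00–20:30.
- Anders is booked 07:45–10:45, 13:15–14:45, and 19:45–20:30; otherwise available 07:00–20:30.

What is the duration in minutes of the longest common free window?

Viktor free within 07:00–20:30: 07:00–11:00, 13:15–17:30.
Anders free within 07:00–20:30: 07:00–07:45, 10:45–13:15, 14:45–19:45.
Farrukh ∩ Viktor: 07:00–10:15, 14:45–15:45, 16:00–16:30.
Farrukh ∩ Viktor ∩ Anders: 07:00–07:45, 14:45–15:45, 16:00–16:30.
Common window lengths: 45, 60, 30 min; longest is 60.

60 minutes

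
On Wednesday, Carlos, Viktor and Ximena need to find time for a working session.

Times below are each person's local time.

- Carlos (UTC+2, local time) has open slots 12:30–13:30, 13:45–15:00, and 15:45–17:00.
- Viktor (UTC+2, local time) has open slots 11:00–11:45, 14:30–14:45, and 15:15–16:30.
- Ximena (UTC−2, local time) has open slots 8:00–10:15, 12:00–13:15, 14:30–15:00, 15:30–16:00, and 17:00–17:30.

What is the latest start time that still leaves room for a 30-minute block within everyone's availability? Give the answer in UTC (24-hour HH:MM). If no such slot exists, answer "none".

Carlos → UTC: 10:30–11:30, 11:45–13:00, 13:45–15:00.
Viktor → UTC: 09:00–09:45, 12:30–12:45, 13:15–14:30.
Ximena → UTC: 10:00–12:15, 14:00–15:15, 16:30–17:00, 17:30–18:00, 19:00–19:30.
Carlos ∩ Viktor: 12:30–12:45, 13:45–14:30.
Carlos ∩ Viktor ∩ Ximena: 14:00–14:30.
Windows ≥ 30 min: 14:00–14:30.
Latest start in the last window 14:00–14:30 is 14:30 − 30 min = 14:00.

14:00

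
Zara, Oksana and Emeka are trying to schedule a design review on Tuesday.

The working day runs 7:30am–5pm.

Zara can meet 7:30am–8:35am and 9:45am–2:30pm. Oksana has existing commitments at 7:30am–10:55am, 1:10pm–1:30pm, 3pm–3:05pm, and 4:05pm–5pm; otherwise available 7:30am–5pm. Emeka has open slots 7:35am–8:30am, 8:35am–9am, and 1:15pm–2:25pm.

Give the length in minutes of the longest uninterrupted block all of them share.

Oksana free within 07:30–17:00: 10:55–13:10, 13:30–15:00, 15:05–16:05.
Zara ∩ Oksana: 10:55–13:10, 13:30–14:30.
Zara ∩ Oksana ∩ Emeka: 13:30–14:25.
Single common window of 55 minutes.

55 minutes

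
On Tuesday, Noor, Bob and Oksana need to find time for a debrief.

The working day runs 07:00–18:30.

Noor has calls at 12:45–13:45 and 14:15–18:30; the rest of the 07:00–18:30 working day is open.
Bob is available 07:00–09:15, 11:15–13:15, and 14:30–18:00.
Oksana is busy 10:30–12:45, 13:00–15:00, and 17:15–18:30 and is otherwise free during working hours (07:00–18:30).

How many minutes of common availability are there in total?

Noor free within 07:00–18:30: 07:00–12:45, 13:45–14:15.
Oksana free within 07:00–18:30: 07:00–10:30, 12:45–13:00, 15:00–17:15.
Noor ∩ Bob: 07:00–09:15, 11:15–12:45.
Noor ∩ Bob ∩ Oksana: 07:00–09:15.
Total common minutes: 135.

135 minutes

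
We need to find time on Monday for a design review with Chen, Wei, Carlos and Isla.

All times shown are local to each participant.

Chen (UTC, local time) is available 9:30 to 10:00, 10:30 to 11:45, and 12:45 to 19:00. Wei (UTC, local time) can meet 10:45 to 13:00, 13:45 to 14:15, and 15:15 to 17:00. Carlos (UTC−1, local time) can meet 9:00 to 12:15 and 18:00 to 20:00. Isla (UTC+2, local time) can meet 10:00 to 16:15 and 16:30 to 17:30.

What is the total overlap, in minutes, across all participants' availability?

75 minutes

Chen → UTC: 09:30–10:00, 10:30–11:45, 12:45–19:00.
Wei → UTC: 10:45–13:00, 13:45–14:15, 15:15–17:00.
Carlos → UTC: 10:00–13:15, 19:00–21:00.
Isla → UTC: 08:00–14:15, 14:30–15:30.
Chen ∩ Wei: 10:45–11:45, 12:45–13:00, 13:45–14:15, 15:15–17:00.
Chen ∩ Wei ∩ Carlos: 10:45–11:45, 12:45–13:00.
Chen ∩ Wei ∩ Carlos ∩ Isla: 10:45–11:45, 12:45–13:00.
Total common minutes: 60 + 15 = 75.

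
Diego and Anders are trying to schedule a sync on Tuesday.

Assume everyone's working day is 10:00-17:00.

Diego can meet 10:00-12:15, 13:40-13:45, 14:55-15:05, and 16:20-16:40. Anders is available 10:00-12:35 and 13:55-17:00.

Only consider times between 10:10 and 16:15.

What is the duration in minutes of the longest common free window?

Diego ∩ Anders: 10:00–12:15, 14:55–15:05, 16:20–16:40.
Restricted to 10:10–16:15: 10:10–12:15, 14:55–15:05.
Common window lengths: 125, 10 min; longest is 125.

125 minutes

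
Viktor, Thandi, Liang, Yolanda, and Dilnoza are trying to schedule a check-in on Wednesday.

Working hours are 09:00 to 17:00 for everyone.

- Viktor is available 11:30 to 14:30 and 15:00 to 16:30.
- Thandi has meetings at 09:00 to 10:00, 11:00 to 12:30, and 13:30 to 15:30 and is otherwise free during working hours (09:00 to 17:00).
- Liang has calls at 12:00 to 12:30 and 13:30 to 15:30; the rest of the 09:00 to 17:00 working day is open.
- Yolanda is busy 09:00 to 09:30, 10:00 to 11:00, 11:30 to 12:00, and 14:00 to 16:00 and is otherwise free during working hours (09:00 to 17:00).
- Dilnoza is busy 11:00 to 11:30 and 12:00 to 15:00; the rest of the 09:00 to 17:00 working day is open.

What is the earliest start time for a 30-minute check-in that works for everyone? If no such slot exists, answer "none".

Thandi free within 09:00–17:00: 10:00–11:00, 12:30–13:30, 15:30–17:00.
Liang free within 09:00–17:00: 09:00–12:00, 12:30–13:30, 15:30–17:00.
Yolanda free within 09:00–17:00: 09:30–10:00, 11:00–11:30, 12:00–14:00, 16:00–17:00.
Dilnoza free within 09:00–17:00: 09:00–11:00, 11:30–12:00, 15:00–17:00.
Viktor ∩ Thandi: 12:30–13:30, 15:30–16:30.
Viktor ∩ Thandi ∩ Liang: 12:30–13:30, 15:30–16:30.
Viktor ∩ Thandi ∩ Liang ∩ Yolanda: 12:30–13:30, 16:00–16:30.
Viktor ∩ Thandi ∩ Liang ∩ Yolanda ∩ Dilnoza: 16:00–16:30.
Windows ≥ 30 min: 16:00–16:30.
Earliest such window starts at 16:00.

16:00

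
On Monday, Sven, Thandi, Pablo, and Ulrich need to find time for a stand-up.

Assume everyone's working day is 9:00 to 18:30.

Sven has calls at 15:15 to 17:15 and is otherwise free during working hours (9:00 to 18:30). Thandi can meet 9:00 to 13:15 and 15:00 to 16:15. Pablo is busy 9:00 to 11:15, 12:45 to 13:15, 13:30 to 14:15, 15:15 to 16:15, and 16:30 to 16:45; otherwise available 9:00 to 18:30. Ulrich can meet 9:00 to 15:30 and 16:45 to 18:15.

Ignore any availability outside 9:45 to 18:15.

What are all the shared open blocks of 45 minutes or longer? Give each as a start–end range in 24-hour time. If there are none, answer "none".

Sven free within 09:00–18:30: 09:00–15:15, 17:15–18:30.
Pablo free within 09:00–18:30: 11:15–12:45, 13:15–13:30, 14:15–15:15, 16:15–16:30, 16:45–18:30.
Sven ∩ Thandi: 09:00–13:15, 15:00–15:15.
Sven ∩ Thandi ∩ Pablo: 11:15–12:45, 15:00–15:15.
Sven ∩ Thandi ∩ Pablo ∩ Ulrich: 11:15–12:45, 15:00–15:15.
Restricted to 09:45–18:15: 11:15–12:45, 15:00–15:15.
Windows ≥ 45 min: 11:15–12:45.

11:15–12:45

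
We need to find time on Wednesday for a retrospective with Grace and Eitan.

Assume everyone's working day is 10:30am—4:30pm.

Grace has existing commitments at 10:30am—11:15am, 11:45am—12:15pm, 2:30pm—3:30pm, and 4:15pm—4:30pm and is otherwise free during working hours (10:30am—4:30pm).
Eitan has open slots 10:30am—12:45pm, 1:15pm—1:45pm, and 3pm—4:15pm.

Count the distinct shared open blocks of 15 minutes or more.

4

Grace free within 10:30–16:30: 11:15–11:45, 12:15–14:30, 15:30–16:15.
Grace ∩ Eitan: 11:15–11:45, 12:15–12:45, 13:15–13:45, 15:30–16:15.
Windows ≥ 15 min: 11:15–11:45, 12:15–12:45, 13:15–13:45, 15:30–16:15.
That's 4 windows.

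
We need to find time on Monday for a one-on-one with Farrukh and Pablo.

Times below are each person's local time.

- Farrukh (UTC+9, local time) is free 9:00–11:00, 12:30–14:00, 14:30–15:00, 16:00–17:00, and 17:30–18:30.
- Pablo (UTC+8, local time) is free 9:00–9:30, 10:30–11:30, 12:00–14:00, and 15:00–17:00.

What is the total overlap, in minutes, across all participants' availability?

Farrukh → UTC: 00:00–02:00, 03:30–05:00, 05:30–06:00, 07:00–08:00, 08:30–09:30.
Pablo → UTC: 01:00–01:30, 02:30–03:30, 04:00–06:00, 07:00–09:00.
Farrukh ∩ Pablo: 01:00–01:30, 04:00–05:00, 05:30–06:00, 07:00–08:00, 08:30–09:00.
Total common minutes: 30 + 60 + 30 + 60 + 30 = 210.

210 minutes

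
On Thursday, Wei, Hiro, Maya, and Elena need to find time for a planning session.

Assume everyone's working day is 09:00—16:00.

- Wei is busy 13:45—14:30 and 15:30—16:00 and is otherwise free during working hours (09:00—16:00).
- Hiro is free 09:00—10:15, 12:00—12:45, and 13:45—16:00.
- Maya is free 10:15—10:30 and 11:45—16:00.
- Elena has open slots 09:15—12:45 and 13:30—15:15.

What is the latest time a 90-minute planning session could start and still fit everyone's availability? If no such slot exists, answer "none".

none

Wei free within 09:00–16:00: 09:00–13:45, 14:30–15:30.
Wei ∩ Hiro: 09:00–10:15, 12:00–12:45, 14:30–15:30.
Wei ∩ Hiro ∩ Maya: 12:00–12:45, 14:30–15:30.
Wei ∩ Hiro ∩ Maya ∩ Elena: 12:00–12:45, 14:30–15:15.
Windows ≥ 90 min: (none).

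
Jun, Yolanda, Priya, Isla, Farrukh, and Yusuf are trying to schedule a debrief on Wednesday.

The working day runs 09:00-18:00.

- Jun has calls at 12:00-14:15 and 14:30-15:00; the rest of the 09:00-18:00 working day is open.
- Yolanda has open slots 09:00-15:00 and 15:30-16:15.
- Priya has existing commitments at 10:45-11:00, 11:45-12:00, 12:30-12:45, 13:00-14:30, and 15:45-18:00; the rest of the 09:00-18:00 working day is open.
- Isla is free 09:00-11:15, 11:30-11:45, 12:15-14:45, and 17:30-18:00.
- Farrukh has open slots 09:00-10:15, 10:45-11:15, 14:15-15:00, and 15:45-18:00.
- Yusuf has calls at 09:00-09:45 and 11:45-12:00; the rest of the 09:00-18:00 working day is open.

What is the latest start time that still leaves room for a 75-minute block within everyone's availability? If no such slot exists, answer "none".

Jun free within 09:00–18:00: 09:00–12:00, 14:15–14:30, 15:00–18:00.
Priya free within 09:00–18:00: 09:00–10:45, 11:00–11:45, 12:00–12:30, 12:45–13:00, 14:30–15:45.
Yusuf free within 09:00–18:00: 09:45–11:45, 12:00–18:00.
Jun ∩ Yolanda: 09:00–12:00, 14:15–14:30, 15:30–16:15.
Jun ∩ Yolanda ∩ Priya: 09:00–10:45, 11:00–11:45, 15:30–15:45.
Jun ∩ Yolanda ∩ Priya ∩ Isla: 09:00–10:45, 11:00–11:15, 11:30–11:45.
Jun ∩ Yolanda ∩ Priya ∩ Isla ∩ Farrukh: 09:00–10:15, 11:00–11:15.
Jun ∩ Yolanda ∩ Priya ∩ Isla ∩ Farrukh ∩ Yusuf: 09:45–10:15, 11:00–11:15.
Windows ≥ 75 min: (none).

none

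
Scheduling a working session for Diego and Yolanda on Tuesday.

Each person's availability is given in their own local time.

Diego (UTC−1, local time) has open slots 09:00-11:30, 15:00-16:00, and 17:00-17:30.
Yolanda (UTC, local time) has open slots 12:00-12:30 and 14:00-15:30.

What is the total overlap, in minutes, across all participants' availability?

Diego → UTC: 10:00–12:30, 16:00–17:00, 18:00–18:30.
Yolanda → UTC: 12:00–12:30, 14:00–15:30.
Diego ∩ Yolanda: 12:00–12:30.
Total common minutes: 30.

30 minutes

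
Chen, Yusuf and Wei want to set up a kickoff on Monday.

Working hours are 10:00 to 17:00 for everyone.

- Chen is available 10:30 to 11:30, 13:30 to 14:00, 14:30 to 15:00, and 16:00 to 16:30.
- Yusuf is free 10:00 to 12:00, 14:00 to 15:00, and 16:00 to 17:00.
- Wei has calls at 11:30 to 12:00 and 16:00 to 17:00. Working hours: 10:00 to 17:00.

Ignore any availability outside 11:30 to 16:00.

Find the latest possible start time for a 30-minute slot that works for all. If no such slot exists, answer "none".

14:30

Wei free within 10:00–17:00: 10:00–11:30, 12:00–16:00.
Chen ∩ Yusuf: 10:30–11:30, 14:30–15:00, 16:00–16:30.
Chen ∩ Yusuf ∩ Wei: 10:30–11:30, 14:30–15:00.
Restricted to 11:30–16:00: 14:30–15:00.
Windows ≥ 30 min: 14:30–15:00.
Latest start in the last window 14:30–15:00 is 15:00 − 30 min = 14:30.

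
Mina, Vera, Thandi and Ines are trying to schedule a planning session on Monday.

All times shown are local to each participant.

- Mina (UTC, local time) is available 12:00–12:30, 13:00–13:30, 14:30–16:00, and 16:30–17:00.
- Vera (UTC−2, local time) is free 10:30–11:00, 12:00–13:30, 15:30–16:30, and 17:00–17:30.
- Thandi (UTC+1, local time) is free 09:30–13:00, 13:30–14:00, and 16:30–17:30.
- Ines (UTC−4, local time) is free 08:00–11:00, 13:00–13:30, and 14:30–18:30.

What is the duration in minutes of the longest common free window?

0 minutes

Mina → UTC: 12:00–12:30, 13:00–13:30, 14:30–16:00, 16:30–17:00.
Vera → UTC: 12:30–13:00, 14:00–15:30, 17:30–18:30, 19:00–19:30.
Thandi → UTC: 08:30–12:00, 12:30–13:00, 15:30–16:30.
Ines → UTC: 12:00–15:00, 17:00–17:30, 18:30–22:30.
Mina ∩ Vera: 14:30–15:30.
Mina ∩ Vera ∩ Thandi: (none).
Mina ∩ Vera ∩ Thandi ∩ Ines: (none).
No common window.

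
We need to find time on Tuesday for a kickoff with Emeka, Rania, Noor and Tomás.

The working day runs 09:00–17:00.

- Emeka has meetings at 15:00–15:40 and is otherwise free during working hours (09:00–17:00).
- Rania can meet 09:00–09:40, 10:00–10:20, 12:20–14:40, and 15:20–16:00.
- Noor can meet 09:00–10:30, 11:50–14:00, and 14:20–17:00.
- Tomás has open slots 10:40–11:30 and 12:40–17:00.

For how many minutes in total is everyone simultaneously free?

Emeka free within 09:00–17:00: 09:00–15:00, 15:40–17:00.
Emeka ∩ Rania: 09:00–09:40, 10:00–10:20, 12:20–14:40, 15:40–16:00.
Emeka ∩ Rania ∩ Noor: 09:00–09:40, 10:00–10:20, 12:20–14:00, 14:20–14:40, 15:40–16:00.
Emeka ∩ Rania ∩ Noor ∩ Tomás: 12:40–14:00, 14:20–14:40, 15:40–16:00.
Total common minutes: 80 + 20 + 20 = 120.

120 minutes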